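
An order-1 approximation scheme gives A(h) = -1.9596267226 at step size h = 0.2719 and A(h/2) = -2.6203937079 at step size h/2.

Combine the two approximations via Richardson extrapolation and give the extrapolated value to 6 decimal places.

-3.281161

r = 1, so 2^r = 2.
Numerator 2×A(h/2) − A(h) = 2×(-2.6203937079) − (-1.9596267226) = -3.2811606932
Divide by 2^1 − 1 = 1.
Extrapolated: (-3.2811606932) / 1 = -3.2811606932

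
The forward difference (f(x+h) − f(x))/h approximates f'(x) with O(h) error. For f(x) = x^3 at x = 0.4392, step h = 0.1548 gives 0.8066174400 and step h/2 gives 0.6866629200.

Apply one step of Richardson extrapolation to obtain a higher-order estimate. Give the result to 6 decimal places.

With r = 1 the leading error scales as h^1, so the weight is 2^1 = 2.
Numerator 2*A(h/2) − A(h) = 2*0.6866629200 − 0.8066174400 = 0.5667084000
(2*0.6866629200 − 0.8066174400)/(2 − 1) = 0.5667084000

0.566708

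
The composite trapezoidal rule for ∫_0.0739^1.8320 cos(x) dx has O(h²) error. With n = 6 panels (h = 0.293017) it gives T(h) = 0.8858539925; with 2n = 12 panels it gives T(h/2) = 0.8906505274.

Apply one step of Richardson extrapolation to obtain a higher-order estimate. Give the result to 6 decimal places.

0.892249

r = 2, so 2^r = 4.
Weighted: 3.5626021096 − 0.8858539925 = 2.6767481171
R = 2.6767481171/3 = 0.8922493724
Shift from A(h/2): +0.0015988450.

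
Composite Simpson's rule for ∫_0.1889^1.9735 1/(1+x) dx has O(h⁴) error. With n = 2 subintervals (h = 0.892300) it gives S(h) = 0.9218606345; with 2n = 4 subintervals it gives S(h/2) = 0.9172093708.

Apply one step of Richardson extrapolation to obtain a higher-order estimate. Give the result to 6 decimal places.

The method has order 4: 2^4 = 16.
A(h/2) − A(h) = 0.9172093708 − 0.9218606345 = -0.0046512637
Divide by 2^4 − 1 = 15: (-0.0046512637)/15 = -0.0003100842
R = 0.9172093708 − 0.0003100842 = 0.9168992866

0.916899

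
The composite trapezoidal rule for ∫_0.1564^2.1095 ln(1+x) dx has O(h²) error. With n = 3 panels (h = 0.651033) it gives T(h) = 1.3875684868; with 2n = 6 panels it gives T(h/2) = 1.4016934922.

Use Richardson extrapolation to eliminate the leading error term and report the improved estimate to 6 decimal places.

With r = 2 the leading error scales as h^2, so the weight is 2^2 = 4.
Weighted: 5.6067739688 − 1.3875684868 = 4.2192054820
Divide by 2^2 − 1 = 3.
4.2192054820 ÷ 3 = 1.4064018273

1.406402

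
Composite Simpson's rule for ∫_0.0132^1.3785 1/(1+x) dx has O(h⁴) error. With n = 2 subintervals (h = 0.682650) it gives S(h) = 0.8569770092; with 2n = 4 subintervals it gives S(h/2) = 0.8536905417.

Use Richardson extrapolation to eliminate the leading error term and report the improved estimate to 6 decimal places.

0.853471

The method has order 4: 2^4 = 16.
16×0.8536905417 = 13.6590486672; subtract 0.8569770092 → 12.8020716580
Denominator 16 − 1 = 15.
(16×0.8536905417 − 0.8569770092)/(16 − 1) = 0.8534714439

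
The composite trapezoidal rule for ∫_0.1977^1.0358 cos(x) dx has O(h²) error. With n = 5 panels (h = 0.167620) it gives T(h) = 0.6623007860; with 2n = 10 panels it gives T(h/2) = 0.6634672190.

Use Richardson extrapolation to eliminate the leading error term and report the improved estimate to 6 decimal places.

r = 2: numerator weight 4, denominator 3.
2^2*A(h/2) = 2.6538688760; minus A(h) gives 1.9915680900.
Denominator 4 − 1 = 3.
So the Richardson estimate is 0.6638560300.
Gap between inputs: 1.166e-03; correction applied: +0.0003888110.

0.663856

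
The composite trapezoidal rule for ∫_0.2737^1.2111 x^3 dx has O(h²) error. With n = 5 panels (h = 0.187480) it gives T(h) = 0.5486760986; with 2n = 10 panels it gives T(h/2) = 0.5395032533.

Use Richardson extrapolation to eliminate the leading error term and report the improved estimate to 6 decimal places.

r = 2, so 2^r = 4.
Difference of the inputs: 0.5395032533 − 0.5486760986 = -0.0091728453
Divide by 2^2 − 1 = 3: (-0.0091728453)/3 = -0.0030576151
R = A(h/2) + (A(h/2) − A(h))/3 = 0.5395032533 − 0.0030576151 = 0.5364456382
Correction |R − A(h/2)| = 3.058e-03; gap |A(h/2) − A(h)| = 9.173e-03.

0.536446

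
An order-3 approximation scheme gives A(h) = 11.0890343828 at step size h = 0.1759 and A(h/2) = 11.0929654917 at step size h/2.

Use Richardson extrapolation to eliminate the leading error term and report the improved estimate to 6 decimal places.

11.093527

The method has order 3: 2^3 = 8.
8×11.0929654917 = 88.7437239336; 88.7437239336 − 11.0890343828 = 77.6546895508
Denominator 8 − 1 = 7.
R = 77.6546895508/7 = 11.0935270787
Shift from A(h/2): +0.0005615870.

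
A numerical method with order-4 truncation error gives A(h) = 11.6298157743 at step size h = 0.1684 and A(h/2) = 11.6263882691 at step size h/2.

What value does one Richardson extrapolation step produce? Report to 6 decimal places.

11.626160

Leading term ∝ h^4; use weight 16 = 2^4.
16·11.6263882691 = 186.0222123056; subtract 11.6298157743 → 174.3923965313
Denominator 16 − 1 = 15.
174.3923965313 ÷ 15 = 11.6261597688
Correction |R − A(h/2)| = 2.285e-04; gap |A(h/2) − A(h)| = 3.428e-03.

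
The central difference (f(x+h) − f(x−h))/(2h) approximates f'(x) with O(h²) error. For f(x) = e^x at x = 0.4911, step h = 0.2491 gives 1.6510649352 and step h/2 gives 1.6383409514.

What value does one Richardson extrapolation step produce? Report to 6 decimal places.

1.634100

r = 2: numerator weight 4, denominator 3.
4 × 1.6383409514 = 6.5533638056; subtract 1.6510649352 → 4.9022988704
4.9022988704 ÷ 3 = 1.6340996235
Correction |R − A(h/2)| = 4.241e-03; gap |A(h/2) − A(h)| = 1.272e-02.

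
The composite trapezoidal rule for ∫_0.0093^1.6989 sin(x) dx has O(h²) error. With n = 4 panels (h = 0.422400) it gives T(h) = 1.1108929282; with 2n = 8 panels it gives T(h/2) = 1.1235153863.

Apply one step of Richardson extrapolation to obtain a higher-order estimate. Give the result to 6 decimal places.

r = 2: numerator weight 4, denominator 3.
4 × 1.1235153863 = 4.4940615452; subtract 1.1108929282 → 3.3831686170
Extrapolated: 3.3831686170 / 3 = 1.1277228723
Correction |R − A(h/2)| = 4.207e-03; gap |A(h/2) − A(h)| = 1.262e-02.

1.127723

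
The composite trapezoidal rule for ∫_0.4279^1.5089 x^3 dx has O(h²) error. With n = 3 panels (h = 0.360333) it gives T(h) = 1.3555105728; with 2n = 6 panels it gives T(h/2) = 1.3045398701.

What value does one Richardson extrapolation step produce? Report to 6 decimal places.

1.287550

Method order is 2; weight 2^2 = 4.
4×1.3045398701 − 1.3555105728 = 3.8626489076
R = 3.8626489076/3 = 1.2875496359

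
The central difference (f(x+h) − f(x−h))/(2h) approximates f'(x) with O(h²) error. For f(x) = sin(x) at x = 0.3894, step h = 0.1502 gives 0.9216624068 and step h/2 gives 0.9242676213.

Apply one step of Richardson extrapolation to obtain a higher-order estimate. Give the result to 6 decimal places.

0.925136

r = 2, so 2^r = 4.
Weighted: 3.6970704852 − 0.9216624068 = 2.7754080784
Denominator 4 − 1 = 3.
Extrapolated: 2.7754080784 / 3 = 0.9251360261
Gap between inputs: 2.605e-03; correction applied: +0.0008684048.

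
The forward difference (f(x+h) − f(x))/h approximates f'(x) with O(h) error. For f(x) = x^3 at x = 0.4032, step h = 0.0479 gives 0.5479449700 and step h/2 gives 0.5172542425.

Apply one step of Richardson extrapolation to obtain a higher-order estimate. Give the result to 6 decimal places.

Order 1 gives 2^r = 2 and 2^r − 1 = 1.
A(h/2) − A(h) = 0.5172542425 − 0.5479449700 = -0.0306907275
Correction (A(h/2) − A(h))/(2 − 1) = (-0.0306907275)/1 = -0.0306907275
R = 0.5172542425 − 0.0306907275 = 0.4865635150

0.486564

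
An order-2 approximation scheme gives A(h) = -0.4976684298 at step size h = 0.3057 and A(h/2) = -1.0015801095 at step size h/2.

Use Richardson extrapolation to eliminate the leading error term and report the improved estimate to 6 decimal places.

Method order is 2; weight 2^2 = 4.
Weighted: (-4.0063204380) − (-0.4976684298) = -3.5086520082
Extrapolated: (-3.5086520082) / 3 = -1.1695506694

-1.169551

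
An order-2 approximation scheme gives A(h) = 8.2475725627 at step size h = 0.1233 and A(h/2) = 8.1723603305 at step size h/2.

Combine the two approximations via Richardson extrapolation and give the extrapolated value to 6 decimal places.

8.147290

Leading term ∝ h^2; use weight 4 = 2^2.
A(h/2) − A(h) = 8.1723603305 − 8.2475725627 = -0.0752122322
Correction (A(h/2) − A(h))/(4 − 1) = (-0.0752122322)/3 = -0.0250707441
R = A(h/2) + (A(h/2) − A(h))/3 = 8.1723603305 − 0.0250707441 = 8.1472895864
Gap between inputs: 7.521e-02; correction applied: −0.0250707441.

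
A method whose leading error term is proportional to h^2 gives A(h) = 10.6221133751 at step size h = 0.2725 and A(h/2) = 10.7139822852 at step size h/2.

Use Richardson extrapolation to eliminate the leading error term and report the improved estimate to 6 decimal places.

Order 2 gives 2^r = 4 and 2^r − 1 = 3.
Numerator 4×A(h/2) − A(h) = 4×10.7139822852 − 10.6221133751 = 32.2338157657
Divide by 2^2 − 1 = 3.
32.2338157657 ÷ 3 = 10.7446052552

10.744605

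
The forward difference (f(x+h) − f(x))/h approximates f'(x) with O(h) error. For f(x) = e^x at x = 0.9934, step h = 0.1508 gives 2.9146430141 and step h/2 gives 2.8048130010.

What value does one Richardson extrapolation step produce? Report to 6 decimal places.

2.694983

With r = 1 the leading error scales as h^1, so the weight is 2^1 = 2.
Top: 2(2.8048130010) − (2.9146430141) = 2.6949829879
Divide by 2^1 − 1 = 1.
2.6949829879 ÷ 1 = 2.6949829879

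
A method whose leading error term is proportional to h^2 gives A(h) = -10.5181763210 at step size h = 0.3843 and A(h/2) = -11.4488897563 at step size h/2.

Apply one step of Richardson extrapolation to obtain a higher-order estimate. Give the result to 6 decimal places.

-11.759128

Leading term ∝ h^2; use weight 4 = 2^2.
Top: 4(-11.4488897563) − (-10.5181763210) = -35.2773827042
Divide by 2^2 − 1 = 3.
(4*(-11.4488897563) − (-10.5181763210))/(4 − 1) = -11.7591275681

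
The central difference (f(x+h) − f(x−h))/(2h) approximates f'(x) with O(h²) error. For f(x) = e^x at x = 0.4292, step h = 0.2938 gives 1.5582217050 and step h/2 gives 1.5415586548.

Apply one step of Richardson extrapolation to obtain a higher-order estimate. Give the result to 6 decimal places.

r = 2: numerator weight 4, denominator 3.
Weighted: 6.1662346192 − 1.5582217050 = 4.6080129142
Denominator 4 − 1 = 3.
So the Richardson estimate is 1.5360043047.

1.536004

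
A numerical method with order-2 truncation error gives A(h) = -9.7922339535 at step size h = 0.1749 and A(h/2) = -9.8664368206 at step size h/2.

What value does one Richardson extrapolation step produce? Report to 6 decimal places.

Method order is 2; weight 2^2 = 4.
4*(-9.8664368206) − (-9.7922339535) = -29.6735133289
Extrapolated: (-29.6735133289) / 3 = -9.8911711096

-9.891171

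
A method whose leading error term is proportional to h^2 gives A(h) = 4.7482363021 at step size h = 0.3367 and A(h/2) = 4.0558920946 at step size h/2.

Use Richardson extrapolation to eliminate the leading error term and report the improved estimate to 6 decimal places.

3.825111

With r = 2 the leading error scales as h^2, so the weight is 2^2 = 4.
Weighted: 16.2235683784 − 4.7482363021 = 11.4753320763
Divide by 2^2 − 1 = 3.
(4·4.0558920946 − 4.7482363021)/(4 − 1) = 3.8251106921
Shift from A(h/2): −0.2307814025.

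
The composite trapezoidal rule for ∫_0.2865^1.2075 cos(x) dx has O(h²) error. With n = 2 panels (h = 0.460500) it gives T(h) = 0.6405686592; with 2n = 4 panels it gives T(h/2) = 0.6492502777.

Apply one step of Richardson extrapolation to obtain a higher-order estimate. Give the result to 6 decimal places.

With r = 2 the leading error scales as h^2, so the weight is 2^2 = 4.
4×0.6492502777 = 2.5970011108; 2.5970011108 − 0.6405686592 = 1.9564324516
1.9564324516 ÷ 3 = 0.6521441505
Gap between inputs: 8.682e-03; correction applied: +0.0028938728.

0.652144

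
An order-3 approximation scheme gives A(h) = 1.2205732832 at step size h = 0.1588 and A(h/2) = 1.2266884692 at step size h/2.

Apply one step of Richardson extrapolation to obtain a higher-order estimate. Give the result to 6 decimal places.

1.227562

r = 3, so 2^r = 8.
2^3*A(h/2) = 9.8135077536; minus A(h) gives 8.5929344704.
Denominator 8 − 1 = 7.
Extrapolated: 8.5929344704 / 7 = 1.2275620672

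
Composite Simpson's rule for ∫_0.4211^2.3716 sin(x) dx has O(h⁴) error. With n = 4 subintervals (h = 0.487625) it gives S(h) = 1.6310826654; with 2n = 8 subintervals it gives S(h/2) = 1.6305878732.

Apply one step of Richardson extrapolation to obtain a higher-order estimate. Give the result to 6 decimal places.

1.630555

Method order is 4; weight 2^4 = 16.
16 × 1.6305878732 = 26.0894059712; subtract 1.6310826654 → 24.4583233058
Denominator 16 − 1 = 15.
So the Richardson estimate is 1.6305548871.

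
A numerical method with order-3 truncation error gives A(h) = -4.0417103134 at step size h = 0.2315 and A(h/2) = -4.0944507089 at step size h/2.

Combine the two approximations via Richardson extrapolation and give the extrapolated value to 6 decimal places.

-4.101985

Method order is 3; weight 2^3 = 8.
Top: 8(-4.0944507089) − (-4.0417103134) = -28.7138953578
(-28.7138953578) ÷ 7 = -4.1019850511
Shift from A(h/2): −0.0075343422.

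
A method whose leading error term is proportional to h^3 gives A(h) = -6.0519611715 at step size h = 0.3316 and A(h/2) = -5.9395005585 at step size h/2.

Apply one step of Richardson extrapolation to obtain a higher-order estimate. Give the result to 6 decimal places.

r = 3, so 2^r = 8.
A(h/2) − A(h) = -5.9395005585 − (-6.0519611715) = 0.1124606130
Correction (A(h/2) − A(h))/(8 − 1) = 0.1124606130/7 = 0.0160658019
R = -5.9395005585 + 0.0160658019 = -5.9234347566

-5.923435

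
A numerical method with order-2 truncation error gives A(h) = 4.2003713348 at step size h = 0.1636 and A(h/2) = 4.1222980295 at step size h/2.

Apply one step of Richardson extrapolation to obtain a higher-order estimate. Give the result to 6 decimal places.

4.096274

The method has order 2: 2^2 = 4.
Top: 4(4.1222980295) − (4.2003713348) = 12.2888207832
Divide by 2^2 − 1 = 3.
(4×4.1222980295 − 4.2003713348)/(4 − 1) = 4.0962735944
Gap between inputs: 7.807e-02; correction applied: −0.0260244351.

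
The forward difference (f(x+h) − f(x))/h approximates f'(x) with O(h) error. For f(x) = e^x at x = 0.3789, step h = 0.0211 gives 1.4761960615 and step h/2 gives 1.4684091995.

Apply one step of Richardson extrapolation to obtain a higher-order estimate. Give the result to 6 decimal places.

With r = 1 the leading error scales as h^1, so the weight is 2^1 = 2.
2·1.4684091995 = 2.9368183990; 2.9368183990 − 1.4761960615 = 1.4606223375
Extrapolated: 1.4606223375 / 1 = 1.4606223375
Gap between inputs: 7.787e-03; correction applied: −0.0077868620.

1.460622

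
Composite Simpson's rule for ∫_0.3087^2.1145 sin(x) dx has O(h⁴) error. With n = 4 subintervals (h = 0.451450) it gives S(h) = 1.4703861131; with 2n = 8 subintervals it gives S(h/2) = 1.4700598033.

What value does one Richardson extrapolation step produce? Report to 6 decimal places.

1.470038

Leading term ∝ h^4; use weight 16 = 2^4.
Weighted: 23.5209568528 − 1.4703861131 = 22.0505707397
Denominator 16 − 1 = 15.
So the Richardson estimate is 1.4700380493.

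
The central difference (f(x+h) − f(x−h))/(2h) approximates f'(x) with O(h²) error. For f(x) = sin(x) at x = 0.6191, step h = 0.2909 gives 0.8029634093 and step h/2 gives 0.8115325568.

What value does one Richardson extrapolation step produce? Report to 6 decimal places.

Leading term ∝ h^2; use weight 4 = 2^2.
Difference of the inputs: 0.8115325568 − 0.8029634093 = 0.0085691475
Correction (A(h/2) − A(h))/(4 − 1) = 0.0085691475/3 = 0.0028563825
R = A(h/2) + (A(h/2) − A(h))/3 = 0.8115325568 + 0.0028563825 = 0.8143889393

0.814389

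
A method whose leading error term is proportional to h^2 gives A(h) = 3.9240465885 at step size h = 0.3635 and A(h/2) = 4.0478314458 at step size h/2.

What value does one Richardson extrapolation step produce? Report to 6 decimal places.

With r = 2 the leading error scales as h^2, so the weight is 2^2 = 4.
2^2 × A(h/2) = 16.1913257832; minus A(h) gives 12.2672791947.
Divide by 2^2 − 1 = 3.
12.2672791947 ÷ 3 = 4.0890930649

4.089093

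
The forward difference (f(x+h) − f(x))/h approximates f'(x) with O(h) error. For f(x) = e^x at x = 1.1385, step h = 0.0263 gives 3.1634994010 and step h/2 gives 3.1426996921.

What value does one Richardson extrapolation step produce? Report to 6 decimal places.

3.121900

r = 1: numerator weight 2, denominator 1.
Difference of the inputs: 3.1426996921 − 3.1634994010 = -0.0207997089
Correction (A(h/2) − A(h))/(2 − 1) = (-0.0207997089)/1 = -0.0207997089
R = A(h/2) + (A(h/2) − A(h))/1 = 3.1426996921 − 0.0207997089 = 3.1218999832
Shift from A(h/2): −0.0207997089.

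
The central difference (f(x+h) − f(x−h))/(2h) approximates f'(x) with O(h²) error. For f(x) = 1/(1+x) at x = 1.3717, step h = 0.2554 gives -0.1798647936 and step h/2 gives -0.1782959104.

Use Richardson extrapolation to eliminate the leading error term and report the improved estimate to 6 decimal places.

-0.177773

Leading term ∝ h^2; use weight 4 = 2^2.
4×(-0.1782959104) = -0.7131836416; (-0.7131836416) − (-0.1798647936) = -0.5333188480
Divide by 2^2 − 1 = 3.
R = (-0.5333188480)/3 = -0.1777729493
Shift from A(h/2): +0.0005229611.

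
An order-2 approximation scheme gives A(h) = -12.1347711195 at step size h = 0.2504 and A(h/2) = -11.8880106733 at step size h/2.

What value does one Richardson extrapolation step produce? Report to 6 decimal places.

-11.805757

Error is O(h^2); halving h shrinks it by 2^2 = 4.
4×(-11.8880106733) − (-12.1347711195) = -35.4172715737
Denominator 4 − 1 = 3.
Extrapolated: (-35.4172715737) / 3 = -11.8057571912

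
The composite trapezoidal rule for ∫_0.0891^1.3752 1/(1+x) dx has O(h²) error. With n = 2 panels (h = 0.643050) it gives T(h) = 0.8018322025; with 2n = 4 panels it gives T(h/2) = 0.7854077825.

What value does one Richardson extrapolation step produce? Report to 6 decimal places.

0.779933

Method order is 2; weight 2^2 = 4.
2^2·A(h/2) = 3.1416311300; minus A(h) gives 2.3397989275.
(4·0.7854077825 − 0.8018322025)/(4 − 1) = 0.7799329758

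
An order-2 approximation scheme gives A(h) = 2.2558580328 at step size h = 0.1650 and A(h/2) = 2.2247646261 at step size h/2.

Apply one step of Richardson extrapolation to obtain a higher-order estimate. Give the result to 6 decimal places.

2.214400

Error is O(h^2); halving h shrinks it by 2^2 = 4.
4·2.2247646261 − 2.2558580328 = 6.6432004716
(4·2.2247646261 − 2.2558580328)/(4 − 1) = 2.2144001572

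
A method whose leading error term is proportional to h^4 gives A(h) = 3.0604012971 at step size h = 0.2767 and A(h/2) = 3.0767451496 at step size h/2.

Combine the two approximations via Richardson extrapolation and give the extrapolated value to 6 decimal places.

3.077835

Leading term ∝ h^4; use weight 16 = 2^4.
Top: 16(3.0767451496) − (3.0604012971) = 46.1675210965
Denominator 16 − 1 = 15.
Result: 3.0778347398
Shift from A(h/2): +0.0010895902.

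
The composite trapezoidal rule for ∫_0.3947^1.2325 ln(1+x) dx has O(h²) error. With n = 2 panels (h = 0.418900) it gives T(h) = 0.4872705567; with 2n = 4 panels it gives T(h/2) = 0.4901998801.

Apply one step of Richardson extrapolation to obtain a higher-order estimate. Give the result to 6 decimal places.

The method has order 2: 2^2 = 4.
Weighted: 1.9607995204 − 0.4872705567 = 1.4735289637
1.4735289637 ÷ 3 = 0.4911763212
Shift from A(h/2): +0.0009764411.

0.491176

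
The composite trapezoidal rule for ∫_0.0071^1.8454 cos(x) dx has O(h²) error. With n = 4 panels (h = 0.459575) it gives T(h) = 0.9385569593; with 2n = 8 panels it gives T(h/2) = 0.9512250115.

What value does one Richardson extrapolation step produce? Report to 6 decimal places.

0.955448

With r = 2 the leading error scales as h^2, so the weight is 2^2 = 4.
Top: 4(0.9512250115) − (0.9385569593) = 2.8663430867
R = 2.8663430867/3 = 0.9554476956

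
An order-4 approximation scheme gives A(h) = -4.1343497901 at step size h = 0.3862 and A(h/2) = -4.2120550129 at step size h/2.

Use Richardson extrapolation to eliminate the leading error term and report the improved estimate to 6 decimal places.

Error is O(h^4); halving h shrinks it by 2^4 = 16.
16 × (-4.2120550129) − (-4.1343497901) = -63.2585304163
Divide by 2^4 − 1 = 15.
Extrapolated: (-63.2585304163) / 15 = -4.2172353611

-4.217235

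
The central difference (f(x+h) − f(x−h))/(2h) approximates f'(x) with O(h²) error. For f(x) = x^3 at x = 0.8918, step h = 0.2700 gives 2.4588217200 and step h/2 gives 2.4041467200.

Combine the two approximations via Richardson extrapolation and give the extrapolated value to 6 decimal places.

2.385922

Order 2 gives 2^r = 4 and 2^r − 1 = 3.
Difference of the inputs: 2.4041467200 − 2.4588217200 = -0.0546750000
Divide by 2^2 − 1 = 3: (-0.0546750000)/3 = -0.0182250000
R = A(h/2) + (A(h/2) − A(h))/3 = 2.4041467200 − 0.0182250000 = 2.3859217200
Shift from A(h/2): −0.0182250000.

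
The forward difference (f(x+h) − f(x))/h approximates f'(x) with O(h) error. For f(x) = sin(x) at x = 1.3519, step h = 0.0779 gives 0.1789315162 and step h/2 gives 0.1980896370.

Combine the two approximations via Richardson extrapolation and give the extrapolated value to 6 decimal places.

r = 1: numerator weight 2, denominator 1.
Weighted: 0.3961792740 − 0.1789315162 = 0.2172477578
0.2172477578 ÷ 1 = 0.2172477578

0.217248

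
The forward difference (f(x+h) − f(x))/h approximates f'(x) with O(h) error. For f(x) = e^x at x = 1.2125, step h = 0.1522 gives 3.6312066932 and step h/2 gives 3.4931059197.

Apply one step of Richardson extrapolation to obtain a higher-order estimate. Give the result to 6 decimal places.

r = 1: numerator weight 2, denominator 1.
Numerator 2·A(h/2) − A(h) = 2·3.4931059197 − 3.6312066932 = 3.3550051462
Divide by 2^1 − 1 = 1.
Extrapolated: 3.3550051462 / 1 = 3.3550051462

3.355005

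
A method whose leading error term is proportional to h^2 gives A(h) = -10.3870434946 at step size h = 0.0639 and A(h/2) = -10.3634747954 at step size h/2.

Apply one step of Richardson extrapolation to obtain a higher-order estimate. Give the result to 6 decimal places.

-10.355619

Leading term ∝ h^2; use weight 4 = 2^2.
A(h/2) − A(h) = -10.3634747954 − (-10.3870434946) = 0.0235686992
Divide by 2^2 − 1 = 3: 0.0235686992/3 = 0.0078562331
R = -10.3634747954 + 0.0078562331 = -10.3556185623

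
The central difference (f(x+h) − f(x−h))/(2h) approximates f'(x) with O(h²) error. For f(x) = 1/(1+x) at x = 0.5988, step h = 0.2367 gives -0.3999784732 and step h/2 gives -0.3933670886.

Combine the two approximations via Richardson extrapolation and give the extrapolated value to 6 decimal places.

-0.391163

With r = 2 the leading error scales as h^2, so the weight is 2^2 = 4.
4·(-0.3933670886) − (-0.3999784732) = -1.1734898812
R = (-1.1734898812)/3 = -0.3911632937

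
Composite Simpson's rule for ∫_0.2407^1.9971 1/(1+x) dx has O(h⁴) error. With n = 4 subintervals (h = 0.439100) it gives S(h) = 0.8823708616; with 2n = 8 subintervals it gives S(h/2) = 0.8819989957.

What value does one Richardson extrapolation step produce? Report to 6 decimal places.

0.881974

Order 4 gives 2^r = 16 and 2^r − 1 = 15.
Numerator 16*A(h/2) − A(h) = 16*0.8819989957 − 0.8823708616 = 13.2296130696
Extrapolated: 13.2296130696 / 15 = 0.8819742046
Shift from A(h/2): −0.0000247911.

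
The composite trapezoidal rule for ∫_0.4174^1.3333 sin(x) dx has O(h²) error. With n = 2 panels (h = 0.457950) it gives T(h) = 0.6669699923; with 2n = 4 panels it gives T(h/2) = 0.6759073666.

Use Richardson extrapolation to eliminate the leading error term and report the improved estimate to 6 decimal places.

0.678886

Leading term ∝ h^2; use weight 4 = 2^2.
4·0.6759073666 − 0.6669699923 = 2.0366594741
Denominator 4 − 1 = 3.
Result: 0.6788864914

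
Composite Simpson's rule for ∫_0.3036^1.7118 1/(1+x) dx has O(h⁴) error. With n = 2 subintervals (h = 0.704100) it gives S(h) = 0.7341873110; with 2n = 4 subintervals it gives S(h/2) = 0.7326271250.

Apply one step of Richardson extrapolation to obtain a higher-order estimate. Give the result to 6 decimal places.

Order 4 gives 2^r = 16 and 2^r − 1 = 15.
Numerator 16·A(h/2) − A(h) = 16·0.7326271250 − 0.7341873110 = 10.9878466890
R = 10.9878466890/15 = 0.7325231126

0.732523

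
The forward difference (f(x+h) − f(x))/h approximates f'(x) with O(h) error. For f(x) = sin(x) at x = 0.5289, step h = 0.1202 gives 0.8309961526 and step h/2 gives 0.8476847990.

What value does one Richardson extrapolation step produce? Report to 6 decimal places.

0.864373

Order 1 gives 2^r = 2 and 2^r − 1 = 1.
2^1 × A(h/2) = 1.6953695980; minus A(h) gives 0.8643734454.
(2 × 0.8476847990 − 0.8309961526)/(2 − 1) = 0.8643734454
Correction |R − A(h/2)| = 1.669e-02; gap |A(h/2) − A(h)| = 1.669e-02.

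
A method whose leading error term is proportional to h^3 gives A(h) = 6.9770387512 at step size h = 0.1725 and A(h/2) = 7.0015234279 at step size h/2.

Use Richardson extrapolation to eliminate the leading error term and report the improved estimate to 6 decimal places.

7.005021

Leading term ∝ h^3; use weight 8 = 2^3.
Numerator 8·A(h/2) − A(h) = 8·7.0015234279 − 6.9770387512 = 49.0351486720
Denominator 8 − 1 = 7.
Extrapolated: 49.0351486720 / 7 = 7.0050212389
Correction |R − A(h/2)| = 3.498e-03; gap |A(h/2) − A(h)| = 2.448e-02.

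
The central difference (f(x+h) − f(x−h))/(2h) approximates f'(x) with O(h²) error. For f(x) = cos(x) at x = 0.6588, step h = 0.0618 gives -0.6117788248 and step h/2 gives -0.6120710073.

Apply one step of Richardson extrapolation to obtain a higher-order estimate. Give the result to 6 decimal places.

-0.612168

Error is O(h^2); halving h shrinks it by 2^2 = 4.
Numerator 4·A(h/2) − A(h) = 4·(-0.6120710073) − (-0.6117788248) = -1.8365052044
Denominator 4 − 1 = 3.
(-1.8365052044) ÷ 3 = -0.6121684015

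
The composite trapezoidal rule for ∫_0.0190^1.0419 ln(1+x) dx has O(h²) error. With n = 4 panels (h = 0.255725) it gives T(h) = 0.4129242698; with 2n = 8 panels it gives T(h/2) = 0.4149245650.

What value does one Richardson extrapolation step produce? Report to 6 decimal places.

0.415591

The method has order 2: 2^2 = 4.
4 × 0.4149245650 = 1.6596982600; 1.6596982600 − 0.4129242698 = 1.2467739902
Divide by 2^2 − 1 = 3.
1.2467739902 ÷ 3 = 0.4155913301
Shift from A(h/2): +0.0006667651.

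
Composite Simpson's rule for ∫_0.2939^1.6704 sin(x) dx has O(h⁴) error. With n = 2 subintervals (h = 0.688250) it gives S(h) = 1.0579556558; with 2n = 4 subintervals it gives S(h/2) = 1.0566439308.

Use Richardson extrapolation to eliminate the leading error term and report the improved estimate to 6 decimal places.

Leading term ∝ h^4; use weight 16 = 2^4.
2^4*A(h/2) = 16.9063028928; minus A(h) gives 15.8483472370.
Denominator 16 − 1 = 15.
(16*1.0566439308 − 1.0579556558)/(16 − 1) = 1.0565564825
Gap between inputs: 1.312e-03; correction applied: −0.0000874483.

1.056556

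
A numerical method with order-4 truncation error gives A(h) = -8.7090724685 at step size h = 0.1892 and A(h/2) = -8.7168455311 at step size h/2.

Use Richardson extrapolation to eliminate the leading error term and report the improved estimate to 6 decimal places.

-8.717364

The method has order 4: 2^4 = 16.
16 × (-8.7168455311) − (-8.7090724685) = -130.7604560291
R = (-130.7604560291)/15 = -8.7173637353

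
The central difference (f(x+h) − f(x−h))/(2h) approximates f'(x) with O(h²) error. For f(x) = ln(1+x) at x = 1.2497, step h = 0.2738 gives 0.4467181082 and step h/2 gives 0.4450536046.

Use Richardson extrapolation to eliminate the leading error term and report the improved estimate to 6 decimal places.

With r = 2 the leading error scales as h^2, so the weight is 2^2 = 4.
Numerator 4*A(h/2) − A(h) = 4*0.4450536046 − 0.4467181082 = 1.3334963102
R = 1.3334963102/3 = 0.4444987701
Gap between inputs: 1.665e-03; correction applied: −0.0005548345.

0.444499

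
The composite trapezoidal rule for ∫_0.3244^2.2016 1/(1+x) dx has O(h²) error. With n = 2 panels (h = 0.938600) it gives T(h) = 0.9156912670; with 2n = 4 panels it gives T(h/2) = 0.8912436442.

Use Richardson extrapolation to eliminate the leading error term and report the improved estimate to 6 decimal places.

0.883094

r = 2, so 2^r = 4.
2^2 × A(h/2) = 3.5649745768; minus A(h) gives 2.6492833098.
Divide by 2^2 − 1 = 3.
R = 2.6492833098/3 = 0.8830944366
Correction |R − A(h/2)| = 8.149e-03; gap |A(h/2) − A(h)| = 2.445e-02.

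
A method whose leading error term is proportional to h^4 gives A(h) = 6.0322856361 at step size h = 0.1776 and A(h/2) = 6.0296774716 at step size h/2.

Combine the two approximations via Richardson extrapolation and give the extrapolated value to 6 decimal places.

6.029504

With r = 4 the leading error scales as h^4, so the weight is 2^4 = 16.
16·6.0296774716 − 6.0322856361 = 90.4425539095
Denominator 16 − 1 = 15.
90.4425539095 ÷ 15 = 6.0295035940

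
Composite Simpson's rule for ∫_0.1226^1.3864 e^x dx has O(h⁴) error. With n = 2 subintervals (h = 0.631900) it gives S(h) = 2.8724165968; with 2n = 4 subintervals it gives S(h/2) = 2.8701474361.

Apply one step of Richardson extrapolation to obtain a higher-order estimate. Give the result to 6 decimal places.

Error is O(h^4); halving h shrinks it by 2^4 = 16.
Weighted: 45.9223589776 − 2.8724165968 = 43.0499423808
Extrapolated: 43.0499423808 / 15 = 2.8699961587

2.869996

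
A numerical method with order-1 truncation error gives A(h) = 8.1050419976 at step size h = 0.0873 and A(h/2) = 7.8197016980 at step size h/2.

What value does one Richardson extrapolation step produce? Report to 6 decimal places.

r = 1: numerator weight 2, denominator 1.
2^1 × A(h/2) = 15.6394033960; minus A(h) gives 7.5343613984.
Divide by 2^1 − 1 = 1.
7.5343613984 ÷ 1 = 7.5343613984

7.534361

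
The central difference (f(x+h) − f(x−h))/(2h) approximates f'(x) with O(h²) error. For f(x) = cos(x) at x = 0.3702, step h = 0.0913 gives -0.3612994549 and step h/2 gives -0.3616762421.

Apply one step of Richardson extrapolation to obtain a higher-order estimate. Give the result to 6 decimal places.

-0.361802

Order 2 gives 2^r = 4 and 2^r − 1 = 3.
4×(-0.3616762421) − (-0.3612994549) = -1.0854055135
Divide by 2^2 − 1 = 3.
R = (-1.0854055135)/3 = -0.3618018378
Shift from A(h/2): −0.0001255957.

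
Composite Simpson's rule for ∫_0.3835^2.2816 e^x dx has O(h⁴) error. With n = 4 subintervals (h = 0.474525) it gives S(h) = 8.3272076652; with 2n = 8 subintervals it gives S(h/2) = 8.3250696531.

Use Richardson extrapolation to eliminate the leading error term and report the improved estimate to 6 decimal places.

The method has order 4: 2^4 = 16.
Weighted: 133.2011144496 − 8.3272076652 = 124.8739067844
Extrapolated: 124.8739067844 / 15 = 8.3249271190

8.324927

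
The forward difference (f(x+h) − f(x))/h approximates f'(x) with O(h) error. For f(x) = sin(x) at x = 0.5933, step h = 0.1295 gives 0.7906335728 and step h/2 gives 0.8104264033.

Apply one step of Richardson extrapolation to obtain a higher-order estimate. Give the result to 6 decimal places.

0.830219

r = 1: numerator weight 2, denominator 1.
2·0.8104264033 = 1.6208528066; 1.6208528066 − 0.7906335728 = 0.8302192338
Denominator 2 − 1 = 1.
Extrapolated: 0.8302192338 / 1 = 0.8302192338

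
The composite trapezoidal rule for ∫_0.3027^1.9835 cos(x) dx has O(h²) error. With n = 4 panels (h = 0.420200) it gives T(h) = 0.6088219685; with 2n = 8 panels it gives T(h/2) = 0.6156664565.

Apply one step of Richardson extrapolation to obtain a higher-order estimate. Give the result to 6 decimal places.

With r = 2 the leading error scales as h^2, so the weight is 2^2 = 4.
Top: 4(0.6156664565) − (0.6088219685) = 1.8538438575
Denominator 4 − 1 = 3.
1.8538438575 ÷ 3 = 0.6179479525

0.617948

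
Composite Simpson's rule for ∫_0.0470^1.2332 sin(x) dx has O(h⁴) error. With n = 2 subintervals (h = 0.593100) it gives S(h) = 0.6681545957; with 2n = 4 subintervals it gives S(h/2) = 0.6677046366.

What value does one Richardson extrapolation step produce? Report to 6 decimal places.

0.667675

r = 4: numerator weight 16, denominator 15.
16·0.6677046366 − 0.6681545957 = 10.0151195899
(16·0.6677046366 − 0.6681545957)/(16 − 1) = 0.6676746393
Gap between inputs: 4.500e-04; correction applied: −0.0000299973.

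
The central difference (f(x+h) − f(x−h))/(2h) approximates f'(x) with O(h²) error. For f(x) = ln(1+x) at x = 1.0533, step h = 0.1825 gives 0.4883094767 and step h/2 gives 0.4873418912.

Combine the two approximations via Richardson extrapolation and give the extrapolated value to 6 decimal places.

With r = 2 the leading error scales as h^2, so the weight is 2^2 = 4.
4·0.4873418912 − 0.4883094767 = 1.4610580881
Extrapolated: 1.4610580881 / 3 = 0.4870193627

0.487019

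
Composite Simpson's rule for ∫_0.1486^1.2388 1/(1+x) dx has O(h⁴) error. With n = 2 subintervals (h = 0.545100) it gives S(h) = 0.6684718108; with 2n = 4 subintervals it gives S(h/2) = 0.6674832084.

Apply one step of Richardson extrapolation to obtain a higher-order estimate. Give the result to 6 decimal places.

0.667417

Leading term ∝ h^4; use weight 16 = 2^4.
16×0.6674832084 − 0.6684718108 = 10.0112595236
R = 10.0112595236/15 = 0.6674173016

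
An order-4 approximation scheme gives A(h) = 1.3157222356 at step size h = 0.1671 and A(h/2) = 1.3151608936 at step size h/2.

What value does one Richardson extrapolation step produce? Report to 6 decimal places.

Method order is 4; weight 2^4 = 16.
16 × 1.3151608936 − 1.3157222356 = 19.7268520620
Denominator 16 − 1 = 15.
So the Richardson estimate is 1.3151234708.
Shift from A(h/2): −0.0000374228.

1.315123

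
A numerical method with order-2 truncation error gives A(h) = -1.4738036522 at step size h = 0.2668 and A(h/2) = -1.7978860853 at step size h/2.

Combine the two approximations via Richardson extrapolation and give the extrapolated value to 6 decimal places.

r = 2, so 2^r = 4.
Numerator 4*A(h/2) − A(h) = 4*(-1.7978860853) − (-1.4738036522) = -5.7177406890
Extrapolated: (-5.7177406890) / 3 = -1.9059135630
Correction |R − A(h/2)| = 1.080e-01; gap |A(h/2) − A(h)| = 3.241e-01.

-1.905914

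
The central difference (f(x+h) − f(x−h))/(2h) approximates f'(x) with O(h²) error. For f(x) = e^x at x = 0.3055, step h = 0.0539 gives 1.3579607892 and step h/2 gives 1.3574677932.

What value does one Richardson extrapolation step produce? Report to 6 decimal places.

1.357303

Error is O(h^2); halving h shrinks it by 2^2 = 4.
Numerator 4×A(h/2) − A(h) = 4×1.3574677932 − 1.3579607892 = 4.0719103836
Divide by 2^2 − 1 = 3.
Result: 1.3573034612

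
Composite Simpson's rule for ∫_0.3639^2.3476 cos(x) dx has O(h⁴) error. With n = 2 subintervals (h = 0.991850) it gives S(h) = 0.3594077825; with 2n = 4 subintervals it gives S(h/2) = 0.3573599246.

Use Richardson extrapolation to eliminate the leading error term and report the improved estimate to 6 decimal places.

The method has order 4: 2^4 = 16.
Weighted: 5.7177587936 − 0.3594077825 = 5.3583510111
5.3583510111 ÷ 15 = 0.3572234007
Gap between inputs: 2.048e-03; correction applied: −0.0001365239.

0.357223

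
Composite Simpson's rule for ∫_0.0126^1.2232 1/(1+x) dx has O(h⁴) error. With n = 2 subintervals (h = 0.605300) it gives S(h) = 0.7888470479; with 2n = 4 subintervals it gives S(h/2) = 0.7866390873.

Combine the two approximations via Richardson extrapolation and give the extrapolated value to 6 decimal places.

0.786492

Error is O(h^4); halving h shrinks it by 2^4 = 16.
16 × 0.7866390873 − 0.7888470479 = 11.7973783489
11.7973783489 ÷ 15 = 0.7864918899
Gap between inputs: 2.208e-03; correction applied: −0.0001471974.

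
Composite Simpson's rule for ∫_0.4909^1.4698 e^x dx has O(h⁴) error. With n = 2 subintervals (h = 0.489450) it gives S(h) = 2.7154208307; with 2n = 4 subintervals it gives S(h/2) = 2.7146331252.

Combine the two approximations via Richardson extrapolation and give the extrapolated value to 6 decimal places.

2.714581

The method has order 4: 2^4 = 16.
2^4 × A(h/2) = 43.4341300032; minus A(h) gives 40.7187091725.
Divide by 2^4 − 1 = 15.
R = 40.7187091725/15 = 2.7145806115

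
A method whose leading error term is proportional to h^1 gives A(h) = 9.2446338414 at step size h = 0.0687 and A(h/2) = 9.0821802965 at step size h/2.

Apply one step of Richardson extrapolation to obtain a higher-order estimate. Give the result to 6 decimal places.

8.919727

The method has order 1: 2^1 = 2.
2*9.0821802965 = 18.1643605930; subtract 9.2446338414 → 8.9197267516
Divide by 2^1 − 1 = 1.
Result: 8.9197267516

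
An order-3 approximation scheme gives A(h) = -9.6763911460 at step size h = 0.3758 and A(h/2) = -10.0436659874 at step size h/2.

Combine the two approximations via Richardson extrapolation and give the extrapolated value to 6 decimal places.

-10.096134

Order 3 gives 2^r = 8 and 2^r − 1 = 7.
8*(-10.0436659874) = -80.3493278992; subtract (-9.6763911460) → -70.6729367532
(-70.6729367532) ÷ 7 = -10.0961338219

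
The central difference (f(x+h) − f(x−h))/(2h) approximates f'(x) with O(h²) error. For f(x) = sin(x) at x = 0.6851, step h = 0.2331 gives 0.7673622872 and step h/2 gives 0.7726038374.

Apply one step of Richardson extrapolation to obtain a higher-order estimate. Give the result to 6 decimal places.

Order 2 gives 2^r = 4 and 2^r − 1 = 3.
Weighted: 3.0904153496 − 0.7673622872 = 2.3230530624
Extrapolated: 2.3230530624 / 3 = 0.7743510208

0.774351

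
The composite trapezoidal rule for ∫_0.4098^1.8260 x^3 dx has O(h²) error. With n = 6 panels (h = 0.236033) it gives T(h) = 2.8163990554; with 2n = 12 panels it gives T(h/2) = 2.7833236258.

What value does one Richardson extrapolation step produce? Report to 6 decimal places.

r = 2: numerator weight 4, denominator 3.
2^2 × A(h/2) = 11.1332945032; minus A(h) gives 8.3168954478.
Denominator 4 − 1 = 3.
8.3168954478 ÷ 3 = 2.7722984826
Gap between inputs: 3.308e-02; correction applied: −0.0110251432.

2.772298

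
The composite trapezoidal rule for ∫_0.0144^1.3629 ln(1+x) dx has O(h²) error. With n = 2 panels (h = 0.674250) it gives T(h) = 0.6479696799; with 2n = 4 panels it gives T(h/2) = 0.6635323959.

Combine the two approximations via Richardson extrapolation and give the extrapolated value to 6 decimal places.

The method has order 2: 2^2 = 4.
Weighted: 2.6541295836 − 0.6479696799 = 2.0061599037
2.0061599037 ÷ 3 = 0.6687199679
Gap between inputs: 1.556e-02; correction applied: +0.0051875720.

0.668720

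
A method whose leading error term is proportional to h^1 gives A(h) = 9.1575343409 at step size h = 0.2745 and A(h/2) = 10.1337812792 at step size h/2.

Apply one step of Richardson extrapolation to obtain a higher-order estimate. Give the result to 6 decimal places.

11.110028

With r = 1 the leading error scales as h^1, so the weight is 2^1 = 2.
2·10.1337812792 = 20.2675625584; subtract 9.1575343409 → 11.1100282175
11.1100282175 ÷ 1 = 11.1100282175
Shift from A(h/2): +0.9762469383.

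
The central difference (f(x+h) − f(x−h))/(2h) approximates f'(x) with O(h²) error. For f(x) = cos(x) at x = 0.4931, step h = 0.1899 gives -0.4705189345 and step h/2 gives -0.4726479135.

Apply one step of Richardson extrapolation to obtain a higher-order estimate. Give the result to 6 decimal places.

With r = 2 the leading error scales as h^2, so the weight is 2^2 = 4.
4×(-0.4726479135) = -1.8905916540; (-1.8905916540) − (-0.4705189345) = -1.4200727195
Divide by 2^2 − 1 = 3.
R = (-1.4200727195)/3 = -0.4733575732
Gap between inputs: 2.129e-03; correction applied: −0.0007096597.

-0.473358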